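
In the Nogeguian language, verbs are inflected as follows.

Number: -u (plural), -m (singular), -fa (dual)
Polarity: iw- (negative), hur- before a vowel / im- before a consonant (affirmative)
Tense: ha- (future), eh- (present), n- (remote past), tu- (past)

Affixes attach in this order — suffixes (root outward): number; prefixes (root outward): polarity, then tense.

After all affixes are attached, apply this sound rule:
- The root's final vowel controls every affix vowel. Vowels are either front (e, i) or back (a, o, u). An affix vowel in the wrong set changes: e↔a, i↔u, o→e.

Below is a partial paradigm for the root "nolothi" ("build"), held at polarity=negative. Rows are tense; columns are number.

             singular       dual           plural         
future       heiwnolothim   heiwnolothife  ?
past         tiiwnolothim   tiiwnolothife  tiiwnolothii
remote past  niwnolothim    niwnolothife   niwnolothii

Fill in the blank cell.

Attach number plural -u → nolothiu.
Attach polarity negative iw- → iwnolothiu.
Attach tense future ha- → haiwnolothiu.
Apply vowel harmony: haiwnolothiu → heiwnolothii.

heiwnolothii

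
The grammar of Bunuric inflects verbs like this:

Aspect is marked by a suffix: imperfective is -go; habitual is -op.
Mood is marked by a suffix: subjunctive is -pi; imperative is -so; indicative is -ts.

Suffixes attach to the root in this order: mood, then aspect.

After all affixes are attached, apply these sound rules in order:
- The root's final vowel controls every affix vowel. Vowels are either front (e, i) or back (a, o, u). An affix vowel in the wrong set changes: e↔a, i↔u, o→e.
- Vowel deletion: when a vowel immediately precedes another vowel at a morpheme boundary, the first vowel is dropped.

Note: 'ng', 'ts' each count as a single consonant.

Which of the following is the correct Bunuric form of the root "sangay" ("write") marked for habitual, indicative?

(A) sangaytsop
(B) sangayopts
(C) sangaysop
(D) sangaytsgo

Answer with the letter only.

Attach mood indicative -ts → sangayts.
Attach aspect habitual -op → sangaytsop.
Vowel harmony: no change.
Vowel deletion: no change.
So the correct form is sangaytsop, option (A).
(D) sangaytsgo is wrong: it uses imperfective instead of habitual for aspect.
(C) sangaysop is wrong: it uses imperative instead of indicative for mood.
(B) sangayopts is wrong: it has the affixes in the wrong order.

A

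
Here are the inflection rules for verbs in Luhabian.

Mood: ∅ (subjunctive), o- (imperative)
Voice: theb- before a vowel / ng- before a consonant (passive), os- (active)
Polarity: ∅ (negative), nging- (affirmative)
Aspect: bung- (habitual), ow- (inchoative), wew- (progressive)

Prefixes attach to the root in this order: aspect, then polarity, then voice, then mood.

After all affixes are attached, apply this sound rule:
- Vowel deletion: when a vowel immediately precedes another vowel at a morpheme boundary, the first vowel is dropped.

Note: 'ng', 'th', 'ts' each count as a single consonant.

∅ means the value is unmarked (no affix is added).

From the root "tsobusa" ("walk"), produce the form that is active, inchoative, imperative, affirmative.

osngingowtsobusa

Attach aspect inchoative ow- → owtsobusa.
Attach polarity affirmative nging- → ngingowtsobusa.
Attach voice active os- → osngingowtsobusa.
Attach mood imperative o- → oosngingowtsobusa.
Apply vowel deletion: oosngingowtsobusa → osngingowtsobusa.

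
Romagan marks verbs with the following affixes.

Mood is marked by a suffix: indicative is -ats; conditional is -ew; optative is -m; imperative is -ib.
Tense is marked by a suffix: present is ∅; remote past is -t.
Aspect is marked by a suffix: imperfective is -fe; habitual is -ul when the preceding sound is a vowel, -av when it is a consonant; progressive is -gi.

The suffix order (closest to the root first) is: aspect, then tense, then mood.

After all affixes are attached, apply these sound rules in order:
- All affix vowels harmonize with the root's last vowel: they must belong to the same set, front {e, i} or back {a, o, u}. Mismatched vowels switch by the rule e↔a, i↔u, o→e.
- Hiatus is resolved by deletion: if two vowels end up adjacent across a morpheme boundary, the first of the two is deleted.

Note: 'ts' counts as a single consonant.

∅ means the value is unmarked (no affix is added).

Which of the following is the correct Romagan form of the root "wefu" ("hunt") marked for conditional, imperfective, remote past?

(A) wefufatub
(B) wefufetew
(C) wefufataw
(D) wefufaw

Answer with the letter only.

C

Attach aspect imperfective -fe → wefufe.
Attach tense remote past -t → wefufet.
Attach mood conditional -ew → wefufetew.
Apply vowel harmony: wefufetew → wefufataw.
Vowel deletion: no change.
So the correct form is wefufataw, option (C).
(B) wefufetew is wrong: it fails to apply the sound rule(s).
(A) wefufatub is wrong: it uses imperative instead of conditional for mood.
(D) wefufaw is wrong: it uses present instead of remote past for tense.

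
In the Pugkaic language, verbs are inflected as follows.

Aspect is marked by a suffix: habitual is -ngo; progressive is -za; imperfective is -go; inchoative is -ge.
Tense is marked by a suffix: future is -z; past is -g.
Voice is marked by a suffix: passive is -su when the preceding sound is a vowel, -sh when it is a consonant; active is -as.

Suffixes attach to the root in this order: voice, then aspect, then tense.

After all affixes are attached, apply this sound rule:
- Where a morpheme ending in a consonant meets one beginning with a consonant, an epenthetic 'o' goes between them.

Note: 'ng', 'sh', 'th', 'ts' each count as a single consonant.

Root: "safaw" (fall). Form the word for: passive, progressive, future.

safawoshozaz

Attach voice passive -sh (after consonant 'w') → safawsh.
Attach aspect progressive -za → safawshza.
Attach tense future -z → safawshzaz.
Apply epenthesis: safawshzaz → safawoshozaz.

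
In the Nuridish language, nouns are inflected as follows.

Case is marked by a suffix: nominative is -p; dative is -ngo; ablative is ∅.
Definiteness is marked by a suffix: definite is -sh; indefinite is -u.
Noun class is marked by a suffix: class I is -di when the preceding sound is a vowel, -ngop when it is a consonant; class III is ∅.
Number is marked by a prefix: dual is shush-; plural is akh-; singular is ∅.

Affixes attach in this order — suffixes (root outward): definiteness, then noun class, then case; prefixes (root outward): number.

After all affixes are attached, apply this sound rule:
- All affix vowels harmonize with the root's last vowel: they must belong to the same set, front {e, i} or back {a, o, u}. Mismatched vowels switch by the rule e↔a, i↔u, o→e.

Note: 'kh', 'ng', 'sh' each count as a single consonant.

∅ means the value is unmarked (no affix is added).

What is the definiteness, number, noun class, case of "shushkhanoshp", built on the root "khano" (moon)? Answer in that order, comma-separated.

definite, dual, class III, nominative

Segment: shush-khano-sh-p.
definiteness: -sh → definite.
number: shush- → dual.
noun class: ∅ → class III.
case: -p → nominative.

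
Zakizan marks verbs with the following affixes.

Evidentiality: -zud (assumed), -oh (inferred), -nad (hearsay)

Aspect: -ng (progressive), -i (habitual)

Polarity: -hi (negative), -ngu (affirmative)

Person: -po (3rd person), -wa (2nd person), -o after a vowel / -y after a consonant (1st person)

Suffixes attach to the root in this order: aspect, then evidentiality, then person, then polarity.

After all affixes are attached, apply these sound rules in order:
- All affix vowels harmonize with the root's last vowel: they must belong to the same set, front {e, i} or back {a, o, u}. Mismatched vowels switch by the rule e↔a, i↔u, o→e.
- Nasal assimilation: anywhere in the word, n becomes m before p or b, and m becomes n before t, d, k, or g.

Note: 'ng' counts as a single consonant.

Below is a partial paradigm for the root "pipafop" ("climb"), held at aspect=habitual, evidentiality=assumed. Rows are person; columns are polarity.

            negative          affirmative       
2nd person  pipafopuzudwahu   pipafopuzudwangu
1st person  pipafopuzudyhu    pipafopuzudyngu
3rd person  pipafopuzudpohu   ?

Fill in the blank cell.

Attach aspect habitual -i → pipafopi.
Attach evidentiality assumed -zud → pipafopizud.
Attach person 3rd person -po → pipafopizudpo.
Attach polarity affirmative -ngu → pipafopizudpongu.
Apply vowel harmony: pipafopizudpongu → pipafopuzudpongu.
Nasal assimilation: no change.

pipafopuzudpongu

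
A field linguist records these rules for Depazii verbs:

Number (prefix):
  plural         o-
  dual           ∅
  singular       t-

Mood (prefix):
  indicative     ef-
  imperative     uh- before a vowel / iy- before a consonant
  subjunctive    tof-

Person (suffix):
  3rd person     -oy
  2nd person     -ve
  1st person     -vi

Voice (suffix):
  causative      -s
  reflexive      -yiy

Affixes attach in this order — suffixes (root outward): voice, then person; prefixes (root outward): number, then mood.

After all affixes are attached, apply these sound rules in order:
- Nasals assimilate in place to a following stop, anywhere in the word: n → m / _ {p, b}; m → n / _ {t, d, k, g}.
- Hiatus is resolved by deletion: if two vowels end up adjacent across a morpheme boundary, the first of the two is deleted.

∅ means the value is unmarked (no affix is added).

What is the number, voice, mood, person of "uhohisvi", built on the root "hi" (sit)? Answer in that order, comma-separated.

plural, causative, imperative, 1st person

Segment: uh-o-hi-s-vi.
number: o- → plural.
voice: -s → causative.
mood: uh/iy- → imperative.
person: -vi → 1st person.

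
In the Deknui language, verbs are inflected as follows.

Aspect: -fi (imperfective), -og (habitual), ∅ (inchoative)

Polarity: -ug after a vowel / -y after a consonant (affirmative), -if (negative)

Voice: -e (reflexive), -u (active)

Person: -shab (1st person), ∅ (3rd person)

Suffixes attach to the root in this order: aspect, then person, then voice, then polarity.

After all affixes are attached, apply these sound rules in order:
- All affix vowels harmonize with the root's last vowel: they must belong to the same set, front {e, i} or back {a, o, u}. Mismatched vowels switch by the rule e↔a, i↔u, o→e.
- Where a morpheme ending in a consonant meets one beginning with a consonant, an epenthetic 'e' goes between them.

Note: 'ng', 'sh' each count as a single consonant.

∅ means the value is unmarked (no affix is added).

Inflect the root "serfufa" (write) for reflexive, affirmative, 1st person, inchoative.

serfufashabaug

aspect = inchoative: zero marking, form stays serfufa.
Attach person 1st person -shab → serfufashab.
Attach voice reflexive -e → serfufashabe.
Attach polarity affirmative -ug (after vowel 'e') → serfufashabeug.
Apply vowel harmony: serfufashabeug → serfufashabaug.
Epenthesis: no change.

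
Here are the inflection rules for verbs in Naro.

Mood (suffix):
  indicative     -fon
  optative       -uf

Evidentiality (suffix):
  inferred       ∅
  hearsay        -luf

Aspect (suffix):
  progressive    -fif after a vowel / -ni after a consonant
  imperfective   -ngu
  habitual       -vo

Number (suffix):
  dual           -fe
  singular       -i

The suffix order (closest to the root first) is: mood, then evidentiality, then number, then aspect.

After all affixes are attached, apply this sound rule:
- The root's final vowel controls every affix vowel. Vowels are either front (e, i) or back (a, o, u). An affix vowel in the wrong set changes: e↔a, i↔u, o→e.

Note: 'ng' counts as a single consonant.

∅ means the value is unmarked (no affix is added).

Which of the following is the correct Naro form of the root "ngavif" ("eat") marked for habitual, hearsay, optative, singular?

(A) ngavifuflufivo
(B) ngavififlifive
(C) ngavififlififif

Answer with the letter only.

Attach mood optative -uf → ngavifuf.
Attach evidentiality hearsay -luf → ngavifufluf.
Attach number singular -i → ngavifuflufi.
Attach aspect habitual -vo → ngavifuflufivo.
Apply vowel harmony: ngavifuflufivo → ngavififlifive.
So the correct form is ngavififlifive, option (B).
(C) ngavififlififif is wrong: it uses progressive instead of habitual for aspect.
(A) ngavifuflufivo is wrong: it fails to apply the sound rule(s).

B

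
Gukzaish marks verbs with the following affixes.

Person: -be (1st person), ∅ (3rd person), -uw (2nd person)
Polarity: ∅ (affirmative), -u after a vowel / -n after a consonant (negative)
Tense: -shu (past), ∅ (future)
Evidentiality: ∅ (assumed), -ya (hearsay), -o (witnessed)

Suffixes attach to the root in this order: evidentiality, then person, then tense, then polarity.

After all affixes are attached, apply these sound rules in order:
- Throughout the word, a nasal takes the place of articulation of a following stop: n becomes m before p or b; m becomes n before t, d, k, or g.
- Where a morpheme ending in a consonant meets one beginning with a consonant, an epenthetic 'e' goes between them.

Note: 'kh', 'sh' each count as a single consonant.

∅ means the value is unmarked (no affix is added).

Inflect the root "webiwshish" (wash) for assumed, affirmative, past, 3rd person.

evidentiality = assumed: zero marking, form stays webiwshish.
person = 3rd person: zero marking, form stays webiwshish.
Attach tense past -shu → webiwshishshu.
polarity = affirmative: zero marking, form stays webiwshishshu.
Nasal assimilation: no change.
Apply epenthesis: webiwshishshu → webiwshisheshu.

webiwshisheshu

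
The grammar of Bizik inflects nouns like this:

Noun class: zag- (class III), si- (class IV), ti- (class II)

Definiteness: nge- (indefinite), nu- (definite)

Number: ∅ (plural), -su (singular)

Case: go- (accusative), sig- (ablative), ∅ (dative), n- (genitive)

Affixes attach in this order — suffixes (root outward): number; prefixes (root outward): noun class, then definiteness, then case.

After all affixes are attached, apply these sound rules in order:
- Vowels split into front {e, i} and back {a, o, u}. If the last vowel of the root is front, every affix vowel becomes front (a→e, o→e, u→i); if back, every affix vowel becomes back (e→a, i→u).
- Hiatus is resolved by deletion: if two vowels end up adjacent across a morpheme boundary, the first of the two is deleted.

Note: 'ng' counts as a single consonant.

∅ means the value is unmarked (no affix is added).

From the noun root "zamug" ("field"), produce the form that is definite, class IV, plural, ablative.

Attach noun class class IV si- → sizamug.
number = plural: zero marking, form stays sizamug.
Attach definiteness definite nu- → nusizamug.
Attach case ablative sig- → signusizamug.
Apply vowel harmony: signusizamug → sugnusuzamug.
Vowel deletion: no change.

sugnusuzamug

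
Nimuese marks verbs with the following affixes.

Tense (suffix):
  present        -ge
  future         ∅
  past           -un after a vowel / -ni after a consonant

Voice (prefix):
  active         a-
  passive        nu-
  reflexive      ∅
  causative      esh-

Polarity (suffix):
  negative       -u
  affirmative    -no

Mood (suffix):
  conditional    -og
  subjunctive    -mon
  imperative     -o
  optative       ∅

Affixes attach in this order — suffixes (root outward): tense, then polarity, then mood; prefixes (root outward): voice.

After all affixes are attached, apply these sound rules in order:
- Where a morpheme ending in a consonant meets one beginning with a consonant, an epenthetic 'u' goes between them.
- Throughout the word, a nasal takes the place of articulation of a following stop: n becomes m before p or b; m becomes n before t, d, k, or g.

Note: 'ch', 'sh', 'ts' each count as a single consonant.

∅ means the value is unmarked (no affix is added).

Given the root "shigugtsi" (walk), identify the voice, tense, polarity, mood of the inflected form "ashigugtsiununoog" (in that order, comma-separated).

Segment: a-shigugtsi-un-no-og.
voice: a- → active.
tense: -un/ni → past.
polarity: -no → affirmative.
mood: -og → conditional.

active, past, affirmative, conditional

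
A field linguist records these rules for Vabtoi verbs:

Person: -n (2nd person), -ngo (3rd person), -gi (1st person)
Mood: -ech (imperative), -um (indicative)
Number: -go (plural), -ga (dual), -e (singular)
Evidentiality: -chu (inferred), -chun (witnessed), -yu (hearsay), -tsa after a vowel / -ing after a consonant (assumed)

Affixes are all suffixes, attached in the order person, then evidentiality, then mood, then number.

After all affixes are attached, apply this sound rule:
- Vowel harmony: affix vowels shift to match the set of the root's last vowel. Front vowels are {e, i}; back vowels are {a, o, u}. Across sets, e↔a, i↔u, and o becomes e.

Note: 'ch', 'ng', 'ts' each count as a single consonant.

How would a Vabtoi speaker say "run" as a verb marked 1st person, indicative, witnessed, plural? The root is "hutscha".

Attach person 1st person -gi → hutschagi.
Attach evidentiality witnessed -chun → hutschagichun.
Attach mood indicative -um → hutschagichunum.
Attach number plural -go → hutschagichunumgo.
Apply vowel harmony: hutschagichunumgo → hutschaguchunumgo.

hutschaguchunumgo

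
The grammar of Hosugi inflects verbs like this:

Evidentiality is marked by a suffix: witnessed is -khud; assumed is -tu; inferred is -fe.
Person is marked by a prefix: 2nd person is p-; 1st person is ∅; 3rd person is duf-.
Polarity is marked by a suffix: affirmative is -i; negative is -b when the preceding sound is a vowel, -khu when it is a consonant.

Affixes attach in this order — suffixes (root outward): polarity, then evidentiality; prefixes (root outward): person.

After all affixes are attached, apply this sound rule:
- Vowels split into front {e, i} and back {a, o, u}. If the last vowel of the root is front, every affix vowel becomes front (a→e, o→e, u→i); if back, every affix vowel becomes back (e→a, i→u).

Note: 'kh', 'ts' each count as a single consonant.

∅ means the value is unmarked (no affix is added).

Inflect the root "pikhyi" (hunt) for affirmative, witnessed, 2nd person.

ppikhyiikhid

Attach person 2nd person p- → ppikhyi.
Attach polarity affirmative -i → ppikhyii.
Attach evidentiality witnessed -khud → ppikhyiikhud.
Apply vowel harmony: ppikhyiikhud → ppikhyiikhid.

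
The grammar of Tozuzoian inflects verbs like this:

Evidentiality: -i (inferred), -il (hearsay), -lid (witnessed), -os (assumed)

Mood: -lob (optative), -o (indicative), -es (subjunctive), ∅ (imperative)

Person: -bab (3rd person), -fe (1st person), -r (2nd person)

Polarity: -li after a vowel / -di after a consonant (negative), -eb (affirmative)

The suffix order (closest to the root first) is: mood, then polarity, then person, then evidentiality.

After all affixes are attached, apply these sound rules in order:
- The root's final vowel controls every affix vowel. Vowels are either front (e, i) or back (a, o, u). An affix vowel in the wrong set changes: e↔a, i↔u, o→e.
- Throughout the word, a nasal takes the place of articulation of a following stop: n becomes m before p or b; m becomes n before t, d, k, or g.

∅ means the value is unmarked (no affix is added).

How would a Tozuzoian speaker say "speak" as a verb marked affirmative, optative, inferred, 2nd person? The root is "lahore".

Attach mood optative -lob → lahorelob.
Attach polarity affirmative -eb → lahorelobeb.
Attach person 2nd person -r → lahorelobebr.
Attach evidentiality inferred -i → lahorelobebri.
Apply vowel harmony: lahorelobebri → lahorelebebri.
Nasal assimilation: no change.

lahorelebebri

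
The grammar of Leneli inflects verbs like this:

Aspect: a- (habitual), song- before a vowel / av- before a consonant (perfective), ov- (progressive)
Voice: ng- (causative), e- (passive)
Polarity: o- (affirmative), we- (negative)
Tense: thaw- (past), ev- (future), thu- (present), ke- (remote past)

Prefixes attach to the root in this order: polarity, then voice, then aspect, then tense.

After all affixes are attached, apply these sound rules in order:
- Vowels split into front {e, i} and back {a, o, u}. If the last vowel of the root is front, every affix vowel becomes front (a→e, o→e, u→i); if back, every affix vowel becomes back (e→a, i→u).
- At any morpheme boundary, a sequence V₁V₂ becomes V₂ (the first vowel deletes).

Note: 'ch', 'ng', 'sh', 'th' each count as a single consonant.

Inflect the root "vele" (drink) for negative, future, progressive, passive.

evevewevele

Attach polarity negative we- → wevele.
Attach voice passive e- → ewevele.
Attach aspect progressive ov- → ovewevele.
Attach tense future ev- → evovewevele.
Apply vowel harmony: evovewevele → evevewevele.
Vowel deletion: no change.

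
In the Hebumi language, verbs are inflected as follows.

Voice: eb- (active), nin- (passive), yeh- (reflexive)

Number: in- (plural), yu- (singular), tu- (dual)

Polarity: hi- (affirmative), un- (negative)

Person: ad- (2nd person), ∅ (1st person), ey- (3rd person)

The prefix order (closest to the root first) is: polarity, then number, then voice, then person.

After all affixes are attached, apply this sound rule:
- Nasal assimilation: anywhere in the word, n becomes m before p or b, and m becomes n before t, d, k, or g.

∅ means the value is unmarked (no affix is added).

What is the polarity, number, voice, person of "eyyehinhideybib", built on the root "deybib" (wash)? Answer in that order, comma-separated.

affirmative, plural, reflexive, 3rd person

Segment: ey-yeh-in-hi-deybib.
polarity: hi- → affirmative.
number: in- → plural.
voice: yeh- → reflexive.
person: ey- → 3rd person.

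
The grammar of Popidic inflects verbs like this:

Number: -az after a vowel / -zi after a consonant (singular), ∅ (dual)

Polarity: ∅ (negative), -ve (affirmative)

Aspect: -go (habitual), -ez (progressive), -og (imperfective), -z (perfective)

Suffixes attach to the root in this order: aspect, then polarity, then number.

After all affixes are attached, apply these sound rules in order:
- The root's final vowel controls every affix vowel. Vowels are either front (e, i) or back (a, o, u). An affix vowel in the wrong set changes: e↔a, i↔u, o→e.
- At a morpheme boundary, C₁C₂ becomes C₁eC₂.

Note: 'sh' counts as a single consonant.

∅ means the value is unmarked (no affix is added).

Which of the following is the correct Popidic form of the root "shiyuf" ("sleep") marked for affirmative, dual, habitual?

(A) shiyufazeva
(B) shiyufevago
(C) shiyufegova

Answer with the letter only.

Attach aspect habitual -go → shiyufgo.
Attach polarity affirmative -ve → shiyufgove.
number = dual: zero marking, form stays shiyufgove.
Apply vowel harmony: shiyufgove → shiyufgova.
Apply epenthesis: shiyufgova → shiyufegova.
So the correct form is shiyufegova, option (C).
(B) shiyufevago is wrong: it has the affixes in the wrong order.
(A) shiyufazeva is wrong: it uses progressive instead of habitual for aspect.

C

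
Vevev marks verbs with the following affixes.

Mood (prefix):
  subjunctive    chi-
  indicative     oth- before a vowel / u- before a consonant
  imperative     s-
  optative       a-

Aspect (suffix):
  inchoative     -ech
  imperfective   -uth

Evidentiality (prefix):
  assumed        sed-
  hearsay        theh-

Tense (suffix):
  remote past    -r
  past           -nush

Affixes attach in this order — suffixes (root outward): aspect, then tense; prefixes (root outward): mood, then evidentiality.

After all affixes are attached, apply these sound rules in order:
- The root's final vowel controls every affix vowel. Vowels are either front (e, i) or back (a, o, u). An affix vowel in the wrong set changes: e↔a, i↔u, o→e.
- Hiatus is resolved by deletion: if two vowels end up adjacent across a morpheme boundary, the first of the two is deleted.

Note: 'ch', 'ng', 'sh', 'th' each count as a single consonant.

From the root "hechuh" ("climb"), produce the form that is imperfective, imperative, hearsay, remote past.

thahshechuhuthr

Attach mood imperative s- → shechuh.
Attach aspect imperfective -uth → shechuhuth.
Attach evidentiality hearsay theh- → thehshechuhuth.
Attach tense remote past -r → thehshechuhuthr.
Apply vowel harmony: thehshechuhuthr → thahshechuhuthr.
Vowel deletion: no change.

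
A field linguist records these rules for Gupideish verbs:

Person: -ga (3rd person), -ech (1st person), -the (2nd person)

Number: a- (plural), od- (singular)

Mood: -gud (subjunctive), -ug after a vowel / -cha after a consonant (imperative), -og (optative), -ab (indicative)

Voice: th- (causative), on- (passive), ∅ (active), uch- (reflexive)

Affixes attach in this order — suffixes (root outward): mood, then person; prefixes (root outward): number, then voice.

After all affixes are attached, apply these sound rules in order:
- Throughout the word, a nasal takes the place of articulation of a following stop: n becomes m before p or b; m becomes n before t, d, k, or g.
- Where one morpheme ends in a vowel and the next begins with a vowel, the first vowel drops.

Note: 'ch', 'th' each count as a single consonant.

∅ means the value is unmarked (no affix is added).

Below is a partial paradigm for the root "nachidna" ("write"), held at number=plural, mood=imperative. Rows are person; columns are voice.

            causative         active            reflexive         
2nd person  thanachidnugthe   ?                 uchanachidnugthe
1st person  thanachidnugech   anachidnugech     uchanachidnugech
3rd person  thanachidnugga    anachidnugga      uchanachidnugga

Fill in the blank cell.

Attach number plural a- → anachidna.
voice = active: zero marking, form stays anachidna.
Attach mood imperative -ug (after vowel 'a') → anachidnaug.
Attach person 2nd person -the → anachidnaugthe.
Nasal assimilation: no change.
Apply vowel deletion: anachidnaugthe → anachidnugthe.

anachidnugthe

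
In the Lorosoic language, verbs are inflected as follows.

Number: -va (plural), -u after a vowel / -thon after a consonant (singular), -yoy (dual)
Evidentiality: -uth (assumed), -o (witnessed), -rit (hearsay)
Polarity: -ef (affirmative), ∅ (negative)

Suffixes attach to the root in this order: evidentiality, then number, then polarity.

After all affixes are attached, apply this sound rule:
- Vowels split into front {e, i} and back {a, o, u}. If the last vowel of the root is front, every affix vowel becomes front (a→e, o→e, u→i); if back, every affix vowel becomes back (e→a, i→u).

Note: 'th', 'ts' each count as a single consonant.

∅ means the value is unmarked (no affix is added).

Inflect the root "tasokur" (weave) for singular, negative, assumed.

Attach evidentiality assumed -uth → tasokuruth.
Attach number singular -thon (after consonant 'th') → tasokuruththon.
polarity = negative: zero marking, form stays tasokuruththon.
Vowel harmony: no change.

tasokuruththon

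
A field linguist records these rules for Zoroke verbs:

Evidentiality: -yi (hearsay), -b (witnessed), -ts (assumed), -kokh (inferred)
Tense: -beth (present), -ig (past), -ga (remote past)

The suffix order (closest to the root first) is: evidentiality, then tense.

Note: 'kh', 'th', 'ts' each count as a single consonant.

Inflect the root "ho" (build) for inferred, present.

Attach evidentiality inferred -kokh → hokokh.
Attach tense present -beth → hokokhbeth.

hokokhbeth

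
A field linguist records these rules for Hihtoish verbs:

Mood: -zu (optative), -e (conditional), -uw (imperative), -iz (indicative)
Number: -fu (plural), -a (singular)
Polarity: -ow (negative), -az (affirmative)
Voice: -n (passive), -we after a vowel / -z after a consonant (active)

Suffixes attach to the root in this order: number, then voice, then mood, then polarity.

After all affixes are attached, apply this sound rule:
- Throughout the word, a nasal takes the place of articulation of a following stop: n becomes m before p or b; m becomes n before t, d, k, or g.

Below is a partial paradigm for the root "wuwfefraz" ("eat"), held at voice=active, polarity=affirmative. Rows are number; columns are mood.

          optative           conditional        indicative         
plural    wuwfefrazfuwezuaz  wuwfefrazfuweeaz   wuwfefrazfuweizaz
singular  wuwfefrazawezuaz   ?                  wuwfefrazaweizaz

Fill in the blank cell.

Attach number singular -a → wuwfefraza.
Attach voice active -we (after vowel 'a') → wuwfefrazawe.
Attach mood conditional -e → wuwfefrazawee.
Attach polarity affirmative -az → wuwfefrazaweeaz.
Nasal assimilation: no change.

wuwfefrazaweeaz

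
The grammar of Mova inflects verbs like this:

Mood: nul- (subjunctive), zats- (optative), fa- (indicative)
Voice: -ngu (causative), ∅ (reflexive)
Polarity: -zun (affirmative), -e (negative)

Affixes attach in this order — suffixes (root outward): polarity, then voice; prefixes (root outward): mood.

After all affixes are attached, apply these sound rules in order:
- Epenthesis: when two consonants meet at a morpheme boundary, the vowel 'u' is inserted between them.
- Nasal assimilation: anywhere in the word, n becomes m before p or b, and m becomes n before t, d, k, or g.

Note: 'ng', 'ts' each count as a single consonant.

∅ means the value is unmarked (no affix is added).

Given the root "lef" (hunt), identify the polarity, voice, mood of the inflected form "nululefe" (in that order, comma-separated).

Segment: nul-lef-e.
polarity: -e → negative.
voice: ∅ → reflexive.
mood: nul- → subjunctive.

negative, reflexive, subjunctive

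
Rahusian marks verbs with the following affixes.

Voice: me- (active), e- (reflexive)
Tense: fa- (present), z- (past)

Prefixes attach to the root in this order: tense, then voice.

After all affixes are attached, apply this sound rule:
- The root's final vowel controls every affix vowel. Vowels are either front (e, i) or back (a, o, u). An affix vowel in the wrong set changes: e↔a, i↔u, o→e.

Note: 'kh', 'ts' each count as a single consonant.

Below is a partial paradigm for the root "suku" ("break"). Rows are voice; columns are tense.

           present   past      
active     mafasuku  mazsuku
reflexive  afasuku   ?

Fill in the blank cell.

azsuku

Attach tense past z- → zsuku.
Attach voice reflexive e- → ezsuku.
Apply vowel harmony: ezsuku → azsuku.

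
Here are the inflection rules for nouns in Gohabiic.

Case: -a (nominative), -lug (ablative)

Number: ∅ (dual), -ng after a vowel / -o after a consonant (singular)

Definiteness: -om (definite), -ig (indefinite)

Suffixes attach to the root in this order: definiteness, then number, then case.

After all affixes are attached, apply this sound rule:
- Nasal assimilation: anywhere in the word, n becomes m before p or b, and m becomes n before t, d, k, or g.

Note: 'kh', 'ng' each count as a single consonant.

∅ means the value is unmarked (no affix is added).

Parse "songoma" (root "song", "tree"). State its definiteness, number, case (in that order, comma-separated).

definite, dual, nominative

Segment: song-om-a.
definiteness: -om → definite.
number: ∅ → dual.
case: -a → nominative.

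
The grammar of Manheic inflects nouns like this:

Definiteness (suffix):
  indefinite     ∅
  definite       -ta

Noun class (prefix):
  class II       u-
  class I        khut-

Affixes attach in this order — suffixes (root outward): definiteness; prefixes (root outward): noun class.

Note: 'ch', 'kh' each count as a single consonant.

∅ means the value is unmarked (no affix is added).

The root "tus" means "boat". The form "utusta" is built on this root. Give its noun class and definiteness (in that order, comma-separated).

Segment: u-tus-ta.
noun class: u- → class II.
definiteness: -ta → definite.

class II, definite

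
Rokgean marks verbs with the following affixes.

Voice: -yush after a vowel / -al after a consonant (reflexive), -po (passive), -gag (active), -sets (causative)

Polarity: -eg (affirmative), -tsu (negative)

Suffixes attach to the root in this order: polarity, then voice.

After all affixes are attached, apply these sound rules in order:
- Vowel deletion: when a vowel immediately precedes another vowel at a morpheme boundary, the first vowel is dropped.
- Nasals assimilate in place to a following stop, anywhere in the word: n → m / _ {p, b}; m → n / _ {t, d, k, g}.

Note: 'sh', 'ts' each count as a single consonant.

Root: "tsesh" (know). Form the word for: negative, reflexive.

tseshtsuyush

Attach polarity negative -tsu → tseshtsu.
Attach voice reflexive -yush (after vowel 'u') → tseshtsuyush.
Vowel deletion: no change.
Nasal assimilation: no change.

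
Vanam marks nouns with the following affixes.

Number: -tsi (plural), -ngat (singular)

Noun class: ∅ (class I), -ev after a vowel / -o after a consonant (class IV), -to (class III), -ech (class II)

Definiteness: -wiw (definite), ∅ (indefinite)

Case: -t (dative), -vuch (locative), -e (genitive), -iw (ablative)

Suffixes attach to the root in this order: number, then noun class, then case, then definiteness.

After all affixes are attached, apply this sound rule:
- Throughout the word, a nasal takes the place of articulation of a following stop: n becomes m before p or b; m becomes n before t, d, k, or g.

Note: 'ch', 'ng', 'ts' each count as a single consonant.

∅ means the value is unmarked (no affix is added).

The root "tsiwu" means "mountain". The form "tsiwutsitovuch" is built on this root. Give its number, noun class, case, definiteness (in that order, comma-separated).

Segment: tsiwu-tsi-to-vuch.
number: -tsi → plural.
noun class: -to → class III.
case: -vuch → locative.
definiteness: ∅ → indefinite.

plural, class III, locative, indefinite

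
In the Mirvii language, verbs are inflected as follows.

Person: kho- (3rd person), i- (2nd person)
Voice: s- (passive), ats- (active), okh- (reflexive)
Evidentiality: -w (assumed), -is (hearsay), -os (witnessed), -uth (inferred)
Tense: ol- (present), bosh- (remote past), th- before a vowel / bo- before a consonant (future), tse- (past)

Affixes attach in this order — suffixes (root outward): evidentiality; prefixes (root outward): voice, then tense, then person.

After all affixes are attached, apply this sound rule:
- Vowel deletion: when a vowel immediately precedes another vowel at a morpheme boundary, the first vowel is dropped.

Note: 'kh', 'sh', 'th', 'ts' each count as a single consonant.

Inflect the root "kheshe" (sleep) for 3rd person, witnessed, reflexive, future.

khothokhkheshos

Attach voice reflexive okh- → okhkheshe.
Attach tense future th- (before vowel 'o') → thokhkheshe.
Attach person 3rd person kho- → khothokhkheshe.
Attach evidentiality witnessed -os → khothokhkhesheos.
Apply vowel deletion: khothokhkhesheos → khothokhkheshos.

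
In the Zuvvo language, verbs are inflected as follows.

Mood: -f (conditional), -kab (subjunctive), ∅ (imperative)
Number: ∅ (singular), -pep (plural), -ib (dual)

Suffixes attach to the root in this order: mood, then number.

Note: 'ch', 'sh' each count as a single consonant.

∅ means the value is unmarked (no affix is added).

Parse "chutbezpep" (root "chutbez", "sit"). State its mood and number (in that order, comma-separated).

imperative, plural

Segment: chutbez-pep.
mood: ∅ → imperative.
number: -pep → plural.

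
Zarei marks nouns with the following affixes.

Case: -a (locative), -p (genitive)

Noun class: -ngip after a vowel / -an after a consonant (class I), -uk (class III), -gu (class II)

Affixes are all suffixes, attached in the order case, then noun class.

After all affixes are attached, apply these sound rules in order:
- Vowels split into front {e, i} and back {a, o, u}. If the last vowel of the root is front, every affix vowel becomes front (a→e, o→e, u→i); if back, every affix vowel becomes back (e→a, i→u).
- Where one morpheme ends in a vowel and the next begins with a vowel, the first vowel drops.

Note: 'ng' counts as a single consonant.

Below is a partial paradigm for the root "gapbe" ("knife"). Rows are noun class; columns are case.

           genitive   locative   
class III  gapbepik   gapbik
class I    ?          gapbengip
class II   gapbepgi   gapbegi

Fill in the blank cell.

gapbepen

Attach case genitive -p → gapbep.
Attach noun class class I -an (after consonant 'p') → gapbepan.
Apply vowel harmony: gapbepan → gapbepen.
Vowel deletion: no change.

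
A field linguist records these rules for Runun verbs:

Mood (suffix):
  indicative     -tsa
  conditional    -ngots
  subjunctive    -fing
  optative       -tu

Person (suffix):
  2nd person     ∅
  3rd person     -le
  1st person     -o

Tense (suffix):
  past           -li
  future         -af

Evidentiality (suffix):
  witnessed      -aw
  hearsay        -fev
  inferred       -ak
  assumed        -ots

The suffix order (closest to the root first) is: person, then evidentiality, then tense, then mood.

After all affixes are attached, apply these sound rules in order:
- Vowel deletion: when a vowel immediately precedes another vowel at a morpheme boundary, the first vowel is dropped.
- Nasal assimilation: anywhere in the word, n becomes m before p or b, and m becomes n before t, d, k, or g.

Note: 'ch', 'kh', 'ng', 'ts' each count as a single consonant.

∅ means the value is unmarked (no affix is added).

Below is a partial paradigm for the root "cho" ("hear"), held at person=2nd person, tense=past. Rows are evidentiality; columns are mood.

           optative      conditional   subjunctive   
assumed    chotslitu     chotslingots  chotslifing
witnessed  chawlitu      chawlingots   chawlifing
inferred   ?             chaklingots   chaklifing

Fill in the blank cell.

chaklitu

person = 2nd person: zero marking, form stays cho.
Attach evidentiality inferred -ak → choak.
Attach tense past -li → choakli.
Attach mood optative -tu → choaklitu.
Apply vowel deletion: choaklitu → chaklitu.
Nasal assimilation: no change.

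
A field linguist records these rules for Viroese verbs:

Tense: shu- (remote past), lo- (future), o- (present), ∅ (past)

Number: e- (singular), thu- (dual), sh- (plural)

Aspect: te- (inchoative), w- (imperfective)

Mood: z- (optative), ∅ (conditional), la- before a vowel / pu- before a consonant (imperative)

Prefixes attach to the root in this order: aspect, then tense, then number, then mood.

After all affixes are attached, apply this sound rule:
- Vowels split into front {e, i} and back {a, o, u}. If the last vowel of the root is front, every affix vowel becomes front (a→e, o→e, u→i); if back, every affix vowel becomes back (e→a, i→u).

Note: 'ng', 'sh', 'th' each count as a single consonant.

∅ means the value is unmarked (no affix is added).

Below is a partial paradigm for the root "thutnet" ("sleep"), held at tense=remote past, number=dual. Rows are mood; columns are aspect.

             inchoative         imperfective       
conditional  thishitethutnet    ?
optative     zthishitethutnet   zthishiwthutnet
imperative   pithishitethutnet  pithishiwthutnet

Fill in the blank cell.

thishiwthutnet

Attach aspect imperfective w- → wthutnet.
Attach tense remote past shu- → shuwthutnet.
Attach number dual thu- → thushuwthutnet.
mood = conditional: zero marking, form stays thushuwthutnet.
Apply vowel harmony: thushuwthutnet → thishiwthutnet.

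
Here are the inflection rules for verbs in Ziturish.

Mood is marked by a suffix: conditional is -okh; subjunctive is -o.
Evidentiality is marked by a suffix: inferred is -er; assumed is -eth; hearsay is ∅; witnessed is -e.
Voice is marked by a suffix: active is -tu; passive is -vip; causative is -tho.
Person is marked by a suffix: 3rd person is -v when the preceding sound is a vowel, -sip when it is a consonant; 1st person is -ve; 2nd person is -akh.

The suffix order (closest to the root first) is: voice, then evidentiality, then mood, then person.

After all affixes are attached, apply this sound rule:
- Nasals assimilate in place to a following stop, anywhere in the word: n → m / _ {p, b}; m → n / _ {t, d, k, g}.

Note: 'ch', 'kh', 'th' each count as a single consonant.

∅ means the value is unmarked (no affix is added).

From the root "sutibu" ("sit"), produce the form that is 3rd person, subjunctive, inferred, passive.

Attach voice passive -vip → sutibuvip.
Attach evidentiality inferred -er → sutibuviper.
Attach mood subjunctive -o → sutibuvipero.
Attach person 3rd person -v (after vowel 'o') → sutibuviperov.
Nasal assimilation: no change.

sutibuviperov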